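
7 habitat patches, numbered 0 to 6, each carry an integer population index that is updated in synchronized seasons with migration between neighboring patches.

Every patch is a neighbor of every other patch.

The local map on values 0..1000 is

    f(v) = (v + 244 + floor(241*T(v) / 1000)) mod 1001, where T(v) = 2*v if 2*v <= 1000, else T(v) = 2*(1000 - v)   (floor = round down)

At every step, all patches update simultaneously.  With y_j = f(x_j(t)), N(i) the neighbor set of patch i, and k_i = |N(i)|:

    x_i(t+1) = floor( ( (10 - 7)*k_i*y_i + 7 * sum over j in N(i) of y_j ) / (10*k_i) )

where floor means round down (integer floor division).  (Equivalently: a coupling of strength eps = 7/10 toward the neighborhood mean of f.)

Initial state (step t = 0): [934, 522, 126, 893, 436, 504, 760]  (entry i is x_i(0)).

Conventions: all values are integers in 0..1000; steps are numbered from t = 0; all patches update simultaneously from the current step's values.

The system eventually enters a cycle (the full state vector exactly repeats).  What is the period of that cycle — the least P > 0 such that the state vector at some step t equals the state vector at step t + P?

Answer: 14
Key observation: The state at step 22, [236, 236, 236, 236, 236, 236, 236], reappears at step 36 — and no state repeats earlier — so the cycle the system enters has period 14.

Derivation:
t=0: [934, 522, 126, 893, 436, 504, 760]
t=1: [483, 627, 524, 479, 608, 626, 466]
t=2: [640, 473, 647, 639, 471, 473, 635]
t=3: [366, 529, 367, 366, 529, 529, 366]
t=4: [861, 900, 861, 861, 900, 900, 861]
t=5: [177, 181, 177, 177, 181, 181, 177]
t=6: [508, 509, 508, 508, 509, 509, 508]
t=7: [989, 989, 989, 989, 989, 989, 989]
t=8: [237, 237, 237, 237, 237, 237, 237]
t=9: [595, 595, 595, 595, 595, 595, 595]
t=10: [33, 33, 33, 33, 33, 33, 33]
t=11: [292, 292, 292, 292, 292, 292, 292]
t=12: [676, 676, 676, 676, 676, 676, 676]
t=13: [75, 75, 75, 75, 75, 75, 75]
t=14: [355, 355, 355, 355, 355, 355, 355]
t=15: [770, 770, 770, 770, 770, 770, 770]
t=16: [123, 123, 123, 123, 123, 123, 123]
t=17: [426, 426, 426, 426, 426, 426, 426]
t=18: [875, 875, 875, 875, 875, 875, 875]
t=19: [178, 178, 178, 178, 178, 178, 178]
t=20: [507, 507, 507, 507, 507, 507, 507]
t=21: [988, 988, 988, 988, 988, 988, 988]
t=22: [236, 236, 236, 236, 236, 236, 236]
t=23: [593, 593, 593, 593, 593, 593, 593]
t=24: [32, 32, 32, 32, 32, 32, 32]
t=25: [291, 291, 291, 291, 291, 291, 291]
t=26: [675, 675, 675, 675, 675, 675, 675]
t=27: [74, 74, 74, 74, 74, 74, 74]
t=28: [353, 353, 353, 353, 353, 353, 353]
t=29: [767, 767, 767, 767, 767, 767, 767]
t=30: [122, 122, 122, 122, 122, 122, 122]
t=31: [424, 424, 424, 424, 424, 424, 424]
t=32: [872, 872, 872, 872, 872, 872, 872]
t=33: [176, 176, 176, 176, 176, 176, 176]
t=34: [504, 504, 504, 504, 504, 504, 504]
t=35: [987, 987, 987, 987, 987, 987, 987]
t=36: [236, 236, 236, 236, 236, 236, 236]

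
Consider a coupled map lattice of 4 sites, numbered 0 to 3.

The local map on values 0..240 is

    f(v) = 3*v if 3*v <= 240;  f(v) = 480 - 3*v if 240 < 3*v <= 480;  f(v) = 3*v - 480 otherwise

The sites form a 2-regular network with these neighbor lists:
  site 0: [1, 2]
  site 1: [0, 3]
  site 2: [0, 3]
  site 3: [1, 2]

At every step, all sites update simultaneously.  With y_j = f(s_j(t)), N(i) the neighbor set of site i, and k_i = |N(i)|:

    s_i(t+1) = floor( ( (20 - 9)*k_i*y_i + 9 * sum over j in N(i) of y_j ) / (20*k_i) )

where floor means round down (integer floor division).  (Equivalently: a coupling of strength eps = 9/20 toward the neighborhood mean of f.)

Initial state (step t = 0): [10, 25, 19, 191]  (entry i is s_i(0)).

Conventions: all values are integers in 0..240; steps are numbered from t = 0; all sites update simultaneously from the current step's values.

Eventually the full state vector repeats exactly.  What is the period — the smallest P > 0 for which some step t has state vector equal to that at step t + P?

Simulating step by step:
t=0: [10, 25, 19, 191]
t=1: [46, 68, 59, 80]
t=2: [161, 197, 182, 217]
t=3: [41, 100, 75, 133]
t=4: [158, 144, 169, 135]
t=5: [20, 44, 33, 58]
t=6: [84, 125, 107, 147]
t=7: [184, 117, 147, 80]
t=8: [77, 141, 91, 169]
t=9: [186, 89, 171, 74]
t=10: [98, 184, 85, 177]
t=11: [169, 92, 177, 94]
t=12: [72, 162, 78, 166]
t=13: [172, 55, 181, 63]
t=14: [71, 141, 85, 155]
t=15: [180, 82, 175, 71]
t=16: [95, 190, 86, 179]
t=17: [177, 106, 178, 101]
t=18: [76, 140, 81, 145]
t=19: [192, 94, 191, 91]
t=20: [118, 177, 119, 179]
t=21: [108, 69, 108, 70]
t=22: [167, 196, 168, 197]
t=23: [41, 89, 42, 90]
t=24: [143, 192, 144, 191]
t=25: [60, 85, 58, 83]
t=26: [188, 216, 188, 216]
t=27: [102, 149, 102, 149]
t=28: [142, 64, 142, 64]
t=29: [85, 160, 85, 160]
t=30: [174, 50, 174, 50]
t=31: [66, 125, 66, 125]
t=32: [177, 125, 177, 125]
t=33: [63, 92, 63, 92]
t=34: [192, 200, 192, 200]
t=35: [101, 114, 101, 114]
t=36: [168, 146, 168, 146]
t=37: [28, 37, 28, 37]
t=38: [90, 104, 90, 104]
t=39: [200, 177, 200, 177]
t=40: [104, 66, 104, 66]
t=41: [174, 191, 174, 191]
t=42: [53, 81, 53, 81]
t=43: [176, 219, 176, 219]
t=44: [77, 147, 77, 147]
t=45: [187, 82, 187, 82]
t=46: [115, 199, 115, 199]
t=47: [130, 121, 130, 121]
t=48: [96, 110, 96, 110]
t=49: [182, 159, 182, 159]
t=50: [51, 17, 51, 17]
t=51: [130, 73, 130, 73]
t=52: [119, 189, 119, 189]
t=53: [114, 95, 114, 95]
t=54: [150, 182, 150, 182]
t=55: [38, 57, 38, 57]
t=56: [126, 158, 126, 158]
t=57: [80, 27, 80, 27]
t=58: [204, 116, 204, 116]
t=59: [132, 132, 132, 132]
t=60: [84, 84, 84, 84]
t=61: [228, 228, 228, 228]
t=62: [204, 204, 204, 204]
t=63: [132, 132, 132, 132]

Answer: 4
Key observation: The state at step 59, [132, 132, 132, 132], reappears at step 63 — and no state repeats earlier — so the cycle the system enters has period 4.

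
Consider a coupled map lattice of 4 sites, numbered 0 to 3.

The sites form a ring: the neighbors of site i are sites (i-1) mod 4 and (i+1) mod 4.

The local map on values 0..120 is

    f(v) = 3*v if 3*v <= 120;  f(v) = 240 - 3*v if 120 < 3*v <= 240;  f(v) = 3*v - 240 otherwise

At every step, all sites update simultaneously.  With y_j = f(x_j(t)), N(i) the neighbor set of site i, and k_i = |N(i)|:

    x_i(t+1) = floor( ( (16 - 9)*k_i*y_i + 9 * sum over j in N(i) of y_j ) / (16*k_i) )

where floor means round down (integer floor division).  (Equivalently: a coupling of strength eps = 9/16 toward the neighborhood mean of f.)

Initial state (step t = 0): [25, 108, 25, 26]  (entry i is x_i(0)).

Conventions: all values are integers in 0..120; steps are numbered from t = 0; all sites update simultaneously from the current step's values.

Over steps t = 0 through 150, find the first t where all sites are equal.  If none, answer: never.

Answer: 34
Key observation: Synchronization is absorbing here: once all sites are equal they stay equal, and step 34 is the first all-equal step.

Derivation:
t=0: [25, 108, 25, 26]  (not all equal)
t=1: [78, 78, 78, 76]  (not all equal)
t=2: [7, 6, 7, 8]  (not all equal)
t=3: [21, 19, 21, 22]  (not all equal)
t=4: [62, 60, 62, 64]  (not all equal)
t=5: [54, 56, 54, 51]  (not all equal)
t=6: [78, 75, 78, 81]  (not all equal)
t=7: [7, 9, 7, 4]  (not all equal)
t=8: [20, 23, 20, 17]  (not all equal)
t=9: [60, 63, 60, 56]  (not all equal)
t=10: [60, 56, 60, 65]  (not all equal)
t=11: [59, 65, 59, 53]  (not all equal)
t=12: [63, 55, 63, 70]  (not all equal)
t=13: [51, 61, 51, 41]  (not all equal)
t=14: [87, 73, 87, 100]  (not all equal)
t=15: [31, 21, 31, 38]  (not all equal)
t=16: [90, 79, 90, 102]  (not all equal)
t=17: [32, 18, 32, 45]  (not all equal)
t=18: [86, 77, 86, 99]  (not all equal)
t=19: [26, 14, 26, 35]  (not all equal)
t=20: [75, 62, 75, 89]  (not all equal)
t=21: [29, 32, 29, 20]  (not all equal)
t=22: [81, 90, 81, 75]  (not all equal)
t=23: [13, 14, 13, 8]  (not all equal)
t=24: [35, 40, 35, 32]  (not all equal)
t=25: [106, 111, 106, 101]  (not all equal)
t=26: [78, 84, 78, 71]  (not all equal)
t=27: [13, 8, 13, 15]  (not all equal)
t=28: [36, 32, 36, 41]  (not all equal)
t=29: [107, 102, 107, 111]  (not all equal)
t=30: [80, 74, 80, 86]  (not all equal)
t=31: [10, 7, 10, 7]  (not all equal)
t=32: [24, 26, 24, 26]  (not all equal)
t=33: [75, 74, 75, 74]  (not all equal)
t=34: [16, 16, 16, 16]  (all equal)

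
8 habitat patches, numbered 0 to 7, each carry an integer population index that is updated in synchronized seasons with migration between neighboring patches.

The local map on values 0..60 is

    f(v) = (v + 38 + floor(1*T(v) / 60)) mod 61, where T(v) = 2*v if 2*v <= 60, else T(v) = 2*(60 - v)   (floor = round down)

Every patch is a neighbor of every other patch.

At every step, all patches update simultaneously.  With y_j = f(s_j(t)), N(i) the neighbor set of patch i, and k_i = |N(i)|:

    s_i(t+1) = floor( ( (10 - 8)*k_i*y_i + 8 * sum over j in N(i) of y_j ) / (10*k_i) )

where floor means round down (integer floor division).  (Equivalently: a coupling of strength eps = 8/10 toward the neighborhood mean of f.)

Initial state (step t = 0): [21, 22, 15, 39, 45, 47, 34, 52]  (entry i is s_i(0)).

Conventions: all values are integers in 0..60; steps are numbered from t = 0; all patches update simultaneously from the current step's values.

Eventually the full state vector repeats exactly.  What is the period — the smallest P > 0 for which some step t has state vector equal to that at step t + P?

Simulating step by step:
t=0: [21, 22, 15, 39, 45, 47, 34, 52]
t=1: [36, 36, 35, 32, 33, 33, 32, 33]
t=2: [10, 10, 10, 10, 10, 10, 10, 10]
t=3: [48, 48, 48, 48, 48, 48, 48, 48]
t=4: [25, 25, 25, 25, 25, 25, 25, 25]
t=5: [2, 2, 2, 2, 2, 2, 2, 2]
t=6: [40, 40, 40, 40, 40, 40, 40, 40]
t=7: [17, 17, 17, 17, 17, 17, 17, 17]
t=8: [55, 55, 55, 55, 55, 55, 55, 55]
t=9: [32, 32, 32, 32, 32, 32, 32, 32]
t=10: [9, 9, 9, 9, 9, 9, 9, 9]
t=11: [47, 47, 47, 47, 47, 47, 47, 47]
t=12: [24, 24, 24, 24, 24, 24, 24, 24]
t=13: [1, 1, 1, 1, 1, 1, 1, 1]
t=14: [39, 39, 39, 39, 39, 39, 39, 39]
t=15: [16, 16, 16, 16, 16, 16, 16, 16]
t=16: [54, 54, 54, 54, 54, 54, 54, 54]
t=17: [31, 31, 31, 31, 31, 31, 31, 31]
t=18: [8, 8, 8, 8, 8, 8, 8, 8]
t=19: [46, 46, 46, 46, 46, 46, 46, 46]
t=20: [23, 23, 23, 23, 23, 23, 23, 23]
t=21: [0, 0, 0, 0, 0, 0, 0, 0]
t=22: [38, 38, 38, 38, 38, 38, 38, 38]
t=23: [15, 15, 15, 15, 15, 15, 15, 15]
t=24: [53, 53, 53, 53, 53, 53, 53, 53]
t=25: [30, 30, 30, 30, 30, 30, 30, 30]
t=26: [8, 8, 8, 8, 8, 8, 8, 8]

Answer: 8
Key observation: The state at step 18, [8, 8, 8, 8, 8, 8, 8, 8], reappears at step 26 — and no state repeats earlier — so the cycle the system enters has period 8.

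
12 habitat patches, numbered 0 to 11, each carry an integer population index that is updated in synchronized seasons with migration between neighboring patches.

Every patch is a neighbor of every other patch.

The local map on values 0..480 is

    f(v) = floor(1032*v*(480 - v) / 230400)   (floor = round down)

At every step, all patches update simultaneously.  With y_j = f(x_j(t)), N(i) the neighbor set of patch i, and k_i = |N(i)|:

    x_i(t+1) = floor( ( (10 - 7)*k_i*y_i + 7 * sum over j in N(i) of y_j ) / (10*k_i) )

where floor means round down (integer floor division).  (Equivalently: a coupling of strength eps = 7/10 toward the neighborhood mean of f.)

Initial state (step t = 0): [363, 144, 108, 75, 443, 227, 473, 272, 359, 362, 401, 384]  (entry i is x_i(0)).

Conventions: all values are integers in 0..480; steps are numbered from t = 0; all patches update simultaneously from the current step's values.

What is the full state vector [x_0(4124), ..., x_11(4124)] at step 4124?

Answer: [256, 256, 256, 256, 256, 256, 256, 256, 256, 256, 256, 256]
Key observation: The state at step 3, [256, 256, 256, 256, 256, 256, 256, 256, 256, 256, 256, 256], reappears at step 4: the system is in a cycle of period 1 from step 3 on.  Therefore the state at step 4124 equals the state at step 3 + ((4124 - 3) mod 1) = 3, which is [256, 256, 256, 256, 256, 256, 256, 256, 256, 256, 256, 256].

Derivation:
t=0: [363, 144, 108, 75, 443, 227, 473, 272, 359, 362, 401, 384]
t=1: [172, 178, 170, 159, 145, 188, 131, 187, 173, 172, 161, 166]
t=2: [233, 234, 233, 231, 228, 235, 225, 235, 233, 233, 231, 232]
t=3: [256, 256, 256, 256, 256, 256, 256, 256, 256, 256, 256, 256]
t=4: [256, 256, 256, 256, 256, 256, 256, 256, 256, 256, 256, 256]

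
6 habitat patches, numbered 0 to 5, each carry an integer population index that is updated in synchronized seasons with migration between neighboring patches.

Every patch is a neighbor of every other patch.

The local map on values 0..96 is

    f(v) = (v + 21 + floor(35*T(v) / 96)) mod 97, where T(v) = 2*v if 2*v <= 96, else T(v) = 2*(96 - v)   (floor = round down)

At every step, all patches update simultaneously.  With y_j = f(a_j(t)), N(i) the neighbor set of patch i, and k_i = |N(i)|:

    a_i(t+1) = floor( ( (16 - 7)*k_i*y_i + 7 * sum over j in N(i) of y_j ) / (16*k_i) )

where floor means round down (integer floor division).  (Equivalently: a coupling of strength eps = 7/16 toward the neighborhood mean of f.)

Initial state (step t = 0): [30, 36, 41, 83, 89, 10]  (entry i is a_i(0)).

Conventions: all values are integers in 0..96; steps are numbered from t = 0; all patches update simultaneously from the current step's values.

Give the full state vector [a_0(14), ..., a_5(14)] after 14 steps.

Answer: [15, 15, 15, 15, 15, 15]

Derivation:
t=0: [30, 36, 41, 83, 89, 10]
t=1: [62, 67, 71, 35, 36, 45]
t=2: [22, 23, 23, 55, 56, 17]
t=3: [49, 50, 50, 25, 25, 45]
t=4: [16, 16, 16, 43, 43, 13]
t=5: [55, 55, 55, 78, 78, 53]
t=6: [9, 9, 9, 12, 12, 9]
t=7: [36, 36, 36, 39, 39, 36]
t=8: [83, 83, 83, 86, 86, 83]
t=9: [16, 16, 16, 16, 16, 16]
t=10: [48, 48, 48, 48, 48, 48]
t=11: [7, 7, 7, 7, 7, 7]
t=12: [33, 33, 33, 33, 33, 33]
t=13: [78, 78, 78, 78, 78, 78]
t=14: [15, 15, 15, 15, 15, 15]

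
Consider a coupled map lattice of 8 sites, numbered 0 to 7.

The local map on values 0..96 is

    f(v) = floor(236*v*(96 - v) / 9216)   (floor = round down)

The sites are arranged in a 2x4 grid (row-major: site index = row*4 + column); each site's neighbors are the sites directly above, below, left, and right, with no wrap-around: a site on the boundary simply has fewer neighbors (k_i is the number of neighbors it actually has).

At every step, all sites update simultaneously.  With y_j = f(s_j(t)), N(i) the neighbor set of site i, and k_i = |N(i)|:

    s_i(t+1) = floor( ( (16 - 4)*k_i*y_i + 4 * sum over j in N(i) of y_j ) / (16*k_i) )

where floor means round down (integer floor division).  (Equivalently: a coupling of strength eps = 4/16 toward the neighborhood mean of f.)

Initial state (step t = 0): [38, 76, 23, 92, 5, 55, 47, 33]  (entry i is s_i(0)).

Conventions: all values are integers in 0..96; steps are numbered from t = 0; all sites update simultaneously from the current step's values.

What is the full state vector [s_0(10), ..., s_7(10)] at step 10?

Answer: [56, 56, 56, 56, 56, 56, 57, 56]

Derivation:
t=0: [38, 76, 23, 92, 5, 55, 47, 33]
t=1: [48, 41, 40, 18, 22, 51, 56, 48]
t=2: [56, 57, 55, 40, 45, 56, 57, 55]
t=3: [57, 56, 56, 57, 57, 56, 56, 56]
t=4: [56, 56, 56, 56, 56, 56, 57, 56]
t=5: [57, 57, 56, 57, 57, 56, 56, 56]
t=6: [56, 56, 56, 56, 56, 56, 57, 56]
t=7: [57, 57, 56, 57, 57, 56, 56, 56]
t=8: [56, 56, 56, 56, 56, 56, 57, 56]
t=9: [57, 57, 56, 57, 57, 56, 56, 56]
t=10: [56, 56, 56, 56, 56, 56, 57, 56]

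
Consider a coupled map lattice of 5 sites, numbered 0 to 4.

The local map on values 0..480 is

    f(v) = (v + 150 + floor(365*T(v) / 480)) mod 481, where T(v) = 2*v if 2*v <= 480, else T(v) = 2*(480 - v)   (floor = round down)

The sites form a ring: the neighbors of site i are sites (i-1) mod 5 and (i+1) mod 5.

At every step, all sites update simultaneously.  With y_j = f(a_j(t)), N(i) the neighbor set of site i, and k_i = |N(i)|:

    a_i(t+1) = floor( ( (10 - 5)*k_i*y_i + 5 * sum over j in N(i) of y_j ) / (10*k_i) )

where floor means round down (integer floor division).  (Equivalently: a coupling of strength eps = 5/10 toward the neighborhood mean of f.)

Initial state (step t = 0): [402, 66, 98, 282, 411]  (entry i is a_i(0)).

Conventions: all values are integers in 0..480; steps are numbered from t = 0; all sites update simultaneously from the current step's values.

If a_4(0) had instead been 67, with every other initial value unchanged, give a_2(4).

Answer: a_2(4) = 262
Key observation: This trace re-runs the system from the modified initial state.

Derivation:
t=0: [402, 66, 98, 282, 67]
t=1: [253, 304, 340, 304, 269]
t=2: [258, 242, 230, 239, 255]
t=3: [266, 264, 259, 264, 266]
t=4: [260, 261, 262, 261, 260]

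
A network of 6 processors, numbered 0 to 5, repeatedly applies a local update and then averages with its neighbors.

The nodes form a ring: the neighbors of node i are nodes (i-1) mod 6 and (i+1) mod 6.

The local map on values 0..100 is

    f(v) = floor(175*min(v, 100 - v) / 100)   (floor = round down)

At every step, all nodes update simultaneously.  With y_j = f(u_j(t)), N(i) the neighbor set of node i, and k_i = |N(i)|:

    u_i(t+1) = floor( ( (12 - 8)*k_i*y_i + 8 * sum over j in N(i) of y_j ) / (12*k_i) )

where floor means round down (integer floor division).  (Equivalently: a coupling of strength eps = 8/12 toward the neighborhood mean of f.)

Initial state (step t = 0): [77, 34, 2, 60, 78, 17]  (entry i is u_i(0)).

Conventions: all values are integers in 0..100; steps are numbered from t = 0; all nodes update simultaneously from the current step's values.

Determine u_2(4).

Simulating step by step:
t=0: [77, 34, 2, 60, 78, 17]
t=1: [42, 34, 44, 37, 45, 35]
t=2: [64, 69, 66, 73, 67, 70]
t=3: [56, 58, 53, 54, 52, 57]
t=4: [75, 77, 78, 82, 79, 78]

Answer: u_2(4) = 78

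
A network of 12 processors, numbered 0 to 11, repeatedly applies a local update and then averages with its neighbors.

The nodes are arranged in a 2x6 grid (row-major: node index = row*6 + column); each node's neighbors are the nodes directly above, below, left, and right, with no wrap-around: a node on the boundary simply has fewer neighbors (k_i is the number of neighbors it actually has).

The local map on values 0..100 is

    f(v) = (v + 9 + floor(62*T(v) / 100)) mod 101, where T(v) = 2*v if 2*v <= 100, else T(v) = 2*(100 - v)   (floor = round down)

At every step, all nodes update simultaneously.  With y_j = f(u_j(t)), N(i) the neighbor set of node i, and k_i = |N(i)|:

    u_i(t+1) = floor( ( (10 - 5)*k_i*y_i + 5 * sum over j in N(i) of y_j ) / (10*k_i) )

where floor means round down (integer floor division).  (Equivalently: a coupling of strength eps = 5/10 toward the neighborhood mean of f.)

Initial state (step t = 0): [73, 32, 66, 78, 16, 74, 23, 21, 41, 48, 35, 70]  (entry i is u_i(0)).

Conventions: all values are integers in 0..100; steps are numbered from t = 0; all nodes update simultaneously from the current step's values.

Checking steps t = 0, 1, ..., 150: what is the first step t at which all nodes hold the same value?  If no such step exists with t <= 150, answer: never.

Simulating step by step:
t=0: [73, 32, 66, 78, 16, 74, 23, 21, 41, 48, 35, 70]  (not all equal)
t=1: [42, 54, 40, 19, 41, 21, 47, 68, 64, 40, 55, 32]  (not all equal)
t=2: [9, 28, 63, 74, 70, 73, 10, 15, 43, 63, 55, 58]  (not all equal)
t=3: [40, 50, 22, 14, 15, 15, 33, 38, 14, 14, 17, 17]  (not all equal)
t=4: [74, 51, 45, 43, 42, 43, 89, 70, 52, 41, 45, 45]  (not all equal)
t=5: [14, 15, 11, 20, 3, 4, 12, 15, 30, 55, 22, 7]  (not all equal)
t=6: [39, 40, 45, 37, 28, 18, 38, 46, 53, 40, 38, 30]  (not all equal)
t=7: [96, 68, 38, 75, 74, 61, 73, 40, 29, 83, 87, 73]  (not all equal)
t=8: [11, 40, 64, 27, 14, 15, 33, 66, 70, 22, 12, 14]  (not all equal)
t=9: [61, 59, 38, 53, 44, 41, 53, 40, 22, 48, 40, 39]  (not all equal)
t=10: [17, 43, 62, 28, 39, 75, 38, 64, 63, 36, 68, 97]  (not all equal)
t=11: [48, 15, 23, 69, 64, 33, 62, 27, 28, 61, 39, 11]  (not all equal)
t=12: [22, 45, 51, 23, 40, 53, 29, 56, 59, 38, 59, 61]  (not all equal)
t=13: [49, 19, 23, 65, 65, 38, 55, 25, 30, 62, 43, 17]  (not all equal)
t=14: [25, 49, 53, 23, 27, 62, 29, 56, 61, 24, 15, 48]  (not all equal)
t=15: [55, 25, 25, 55, 54, 29, 57, 26, 25, 50, 45, 22]  (not all equal)
t=16: [29, 57, 57, 26, 26, 55, 30, 58, 57, 25, 20, 49]  (not all equal)
t=17: [60, 27, 26, 58, 56, 30, 60, 27, 25, 55, 51, 26]  (not all equal)
t=18: [30, 60, 58, 26, 27, 59, 30, 59, 58, 26, 26, 57]  (not all equal)
t=19: [61, 27, 26, 59, 59, 30, 61, 27, 26, 58, 59, 30]  (not all equal)
t=20: [30, 60, 59, 25, 26, 61, 30, 60, 59, 25, 27, 61]  (not all equal)
t=21: [61, 26, 25, 57, 58, 29, 61, 26, 25, 57, 59, 30]  (not all equal)
t=22: [29, 58, 57, 25, 27, 60, 29, 58, 57, 25, 27, 60]  (not all equal)
t=23: [59, 27, 25, 57, 59, 30, 59, 27, 25, 57, 59, 30]  (not all equal)
t=24: [30, 59, 57, 25, 27, 61, 30, 59, 57, 25, 27, 61]  (not all equal)
t=25: [61, 27, 25, 57, 59, 30, 61, 27, 25, 57, 59, 30]  (not all equal)
t=26: [30, 59, 57, 25, 27, 61, 30, 59, 57, 25, 27, 61]  (not all equal)

Answer: never
Key observation: The state at step 24 reappears at step 26 — the system is in a cycle of period 2 from step 24 on.  No step 0..26 is synchronized, and the cycle repeats forever, so no step up to 150 (or ever) has all nodes equal.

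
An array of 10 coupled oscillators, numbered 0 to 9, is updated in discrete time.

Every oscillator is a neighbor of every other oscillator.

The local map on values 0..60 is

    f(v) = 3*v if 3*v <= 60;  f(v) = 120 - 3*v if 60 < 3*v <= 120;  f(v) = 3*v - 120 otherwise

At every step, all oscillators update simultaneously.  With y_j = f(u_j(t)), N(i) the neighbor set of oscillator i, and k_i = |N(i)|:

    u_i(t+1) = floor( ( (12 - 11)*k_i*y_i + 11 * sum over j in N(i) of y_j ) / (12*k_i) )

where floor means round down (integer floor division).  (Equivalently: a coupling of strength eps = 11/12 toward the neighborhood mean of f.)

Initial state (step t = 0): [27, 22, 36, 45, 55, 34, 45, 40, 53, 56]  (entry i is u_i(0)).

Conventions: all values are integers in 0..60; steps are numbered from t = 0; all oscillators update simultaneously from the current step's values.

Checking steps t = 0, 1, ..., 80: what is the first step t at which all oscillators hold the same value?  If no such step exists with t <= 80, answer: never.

Simulating step by step:
t=0: [27, 22, 36, 45, 55, 34, 45, 40, 53, 56]  (not all equal)
t=1: [28, 28, 28, 28, 28, 28, 28, 29, 28, 28]  (not all equal)
t=2: [35, 35, 35, 35, 35, 35, 35, 35, 35, 35]  (all equal)

Answer: 2
Key observation: Synchronization is absorbing here: once all oscillators are equal they stay equal, and step 2 is the first all-equal step.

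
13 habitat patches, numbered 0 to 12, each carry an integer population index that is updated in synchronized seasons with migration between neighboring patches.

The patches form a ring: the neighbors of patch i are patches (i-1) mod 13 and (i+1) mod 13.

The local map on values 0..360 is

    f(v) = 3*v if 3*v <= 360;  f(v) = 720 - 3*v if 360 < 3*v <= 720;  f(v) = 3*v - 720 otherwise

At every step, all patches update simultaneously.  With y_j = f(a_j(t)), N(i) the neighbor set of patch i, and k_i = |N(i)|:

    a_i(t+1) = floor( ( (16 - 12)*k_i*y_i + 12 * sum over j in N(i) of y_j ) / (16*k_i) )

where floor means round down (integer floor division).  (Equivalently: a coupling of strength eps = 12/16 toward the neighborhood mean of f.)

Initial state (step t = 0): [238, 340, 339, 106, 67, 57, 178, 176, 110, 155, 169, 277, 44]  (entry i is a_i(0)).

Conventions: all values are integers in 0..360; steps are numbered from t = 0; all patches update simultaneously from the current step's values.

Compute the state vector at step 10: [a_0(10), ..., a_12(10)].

Simulating step by step:
t=0: [238, 340, 339, 106, 67, 57, 178, 176, 110, 155, 169, 277, 44]
t=1: [163, 188, 306, 266, 233, 187, 182, 241, 250, 267, 190, 157, 76]
t=2: [201, 199, 137, 101, 94, 112, 104, 77, 39, 87, 161, 204, 237]
t=3: [78, 190, 237, 297, 310, 306, 290, 218, 213, 198, 197, 119, 86]
t=4: [211, 128, 122, 124, 190, 184, 136, 103, 92, 110, 213, 234, 286]
t=5: [199, 249, 345, 276, 231, 215, 256, 297, 308, 216, 150, 86, 73]
t=6: [123, 171, 129, 155, 75, 46, 104, 137, 142, 195, 191, 247, 197]
t=7: [213, 308, 256, 273, 203, 235, 245, 304, 240, 199, 95, 108, 171]
t=8: [174, 99, 125, 84, 70, 51, 81, 53, 118, 137, 238, 265, 203]
t=9: [202, 277, 292, 271, 204, 208, 177, 263, 264, 212, 145, 62, 130]
t=10: [193, 129, 115, 122, 97, 135, 109, 115, 75, 154, 172, 277, 195]

Answer: [193, 129, 115, 122, 97, 135, 109, 115, 75, 154, 172, 277, 195]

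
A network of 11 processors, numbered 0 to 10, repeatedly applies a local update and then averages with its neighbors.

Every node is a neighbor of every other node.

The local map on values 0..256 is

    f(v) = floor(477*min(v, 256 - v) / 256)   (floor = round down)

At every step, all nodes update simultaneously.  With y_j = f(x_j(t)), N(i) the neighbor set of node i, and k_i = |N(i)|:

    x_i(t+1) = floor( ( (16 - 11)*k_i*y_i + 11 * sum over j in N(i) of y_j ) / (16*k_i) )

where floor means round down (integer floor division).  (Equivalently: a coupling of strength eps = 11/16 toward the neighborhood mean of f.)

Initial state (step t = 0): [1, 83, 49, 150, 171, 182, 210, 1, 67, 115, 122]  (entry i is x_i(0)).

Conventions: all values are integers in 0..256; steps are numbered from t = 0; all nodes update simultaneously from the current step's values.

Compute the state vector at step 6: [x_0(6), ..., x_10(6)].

Simulating step by step:
t=0: [1, 83, 49, 150, 171, 182, 210, 1, 67, 115, 122]
t=1: [95, 133, 117, 143, 134, 128, 116, 95, 125, 147, 150]
t=2: [202, 215, 212, 210, 215, 217, 212, 202, 216, 209, 207]
t=3: [87, 81, 83, 84, 81, 81, 83, 87, 81, 84, 85]
t=4: [156, 153, 154, 155, 153, 153, 154, 156, 153, 155, 155]
t=5: [188, 189, 189, 188, 189, 189, 189, 188, 189, 188, 188]
t=6: [125, 124, 124, 125, 124, 124, 124, 125, 124, 125, 125]

Answer: [125, 124, 124, 125, 124, 124, 124, 125, 124, 125, 125]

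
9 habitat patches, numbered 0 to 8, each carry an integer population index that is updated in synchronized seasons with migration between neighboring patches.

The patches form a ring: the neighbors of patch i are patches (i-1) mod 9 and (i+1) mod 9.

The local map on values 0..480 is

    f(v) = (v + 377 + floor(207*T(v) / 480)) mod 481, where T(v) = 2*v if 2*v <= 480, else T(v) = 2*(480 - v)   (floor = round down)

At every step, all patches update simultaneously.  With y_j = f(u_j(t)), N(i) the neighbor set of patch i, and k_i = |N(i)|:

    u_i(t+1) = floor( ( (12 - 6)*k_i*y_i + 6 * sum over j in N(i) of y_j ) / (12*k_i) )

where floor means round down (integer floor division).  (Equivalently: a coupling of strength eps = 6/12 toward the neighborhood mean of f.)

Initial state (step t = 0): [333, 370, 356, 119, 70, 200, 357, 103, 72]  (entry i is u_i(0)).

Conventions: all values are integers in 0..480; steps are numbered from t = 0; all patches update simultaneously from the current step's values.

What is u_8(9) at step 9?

Simulating step by step:
t=0: [333, 370, 356, 119, 70, 200, 357, 103, 72]
t=1: [275, 358, 298, 154, 109, 230, 268, 140, 125]
t=2: [295, 353, 310, 203, 176, 273, 293, 196, 189]
t=3: [326, 354, 334, 280, 266, 316, 327, 280, 276]
t=4: [353, 356, 354, 349, 348, 351, 352, 349, 349]
t=5: [357, 358, 357, 357, 357, 357, 357, 357, 357]
t=6: [359, 359, 359, 359, 359, 359, 359, 359, 359]
t=7: [359, 359, 359, 359, 359, 359, 359, 359, 359]
t=8: [359, 359, 359, 359, 359, 359, 359, 359, 359]
t=9: [359, 359, 359, 359, 359, 359, 359, 359, 359]

Answer: u_8(9) = 359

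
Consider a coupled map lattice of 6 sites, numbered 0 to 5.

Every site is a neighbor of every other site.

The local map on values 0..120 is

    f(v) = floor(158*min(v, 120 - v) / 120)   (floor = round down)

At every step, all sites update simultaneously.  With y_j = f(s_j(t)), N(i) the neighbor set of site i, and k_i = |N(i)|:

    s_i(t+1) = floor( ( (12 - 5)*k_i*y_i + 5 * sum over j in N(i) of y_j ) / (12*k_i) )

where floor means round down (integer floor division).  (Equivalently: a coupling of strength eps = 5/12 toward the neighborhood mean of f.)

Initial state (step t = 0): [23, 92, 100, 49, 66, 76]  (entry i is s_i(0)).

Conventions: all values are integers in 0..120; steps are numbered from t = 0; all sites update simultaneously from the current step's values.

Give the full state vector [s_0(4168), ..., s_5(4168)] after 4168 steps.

Simulating step by step:
t=0: [23, 92, 100, 49, 66, 76]
t=1: [38, 41, 36, 55, 59, 52]
t=2: [55, 57, 54, 66, 69, 64]
t=3: [71, 73, 71, 71, 69, 72]
t=4: [63, 62, 63, 63, 65, 63]
t=5: [74, 75, 74, 74, 73, 74]
t=6: [60, 59, 60, 60, 60, 60]
t=7: [78, 77, 78, 78, 78, 78]
t=8: [55, 55, 55, 55, 55, 55]
t=9: [72, 72, 72, 72, 72, 72]
t=10: [63, 63, 63, 63, 63, 63]
t=11: [75, 75, 75, 75, 75, 75]
t=12: [59, 59, 59, 59, 59, 59]
t=13: [77, 77, 77, 77, 77, 77]
t=14: [56, 56, 56, 56, 56, 56]
t=15: [73, 73, 73, 73, 73, 73]
t=16: [61, 61, 61, 61, 61, 61]
t=17: [77, 77, 77, 77, 77, 77]

Answer: [61, 61, 61, 61, 61, 61]
Key observation: The state at step 13, [77, 77, 77, 77, 77, 77], reappears at step 17: the system is in a cycle of period 4 from step 13 on.  Therefore the state at step 4168 equals the state at step 13 + ((4168 - 13) mod 4) = 16, which is [61, 61, 61, 61, 61, 61].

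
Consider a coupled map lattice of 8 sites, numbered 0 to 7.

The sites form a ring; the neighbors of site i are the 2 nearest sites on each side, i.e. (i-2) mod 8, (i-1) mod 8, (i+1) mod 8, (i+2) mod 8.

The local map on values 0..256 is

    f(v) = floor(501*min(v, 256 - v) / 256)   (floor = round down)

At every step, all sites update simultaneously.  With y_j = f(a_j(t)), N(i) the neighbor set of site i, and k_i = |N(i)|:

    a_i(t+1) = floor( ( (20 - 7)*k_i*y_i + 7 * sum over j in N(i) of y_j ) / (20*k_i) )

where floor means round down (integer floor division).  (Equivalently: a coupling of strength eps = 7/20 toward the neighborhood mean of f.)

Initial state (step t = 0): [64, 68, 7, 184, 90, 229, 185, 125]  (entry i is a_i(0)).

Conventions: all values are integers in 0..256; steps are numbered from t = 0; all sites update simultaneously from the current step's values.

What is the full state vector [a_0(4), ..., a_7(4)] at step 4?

Simulating step by step:
t=0: [64, 68, 7, 184, 90, 229, 185, 125]
t=1: [127, 132, 58, 123, 144, 94, 141, 197]
t=2: [222, 219, 156, 222, 208, 188, 213, 153]
t=3: [91, 93, 152, 86, 102, 125, 97, 161]
t=4: [182, 182, 195, 181, 199, 223, 193, 189]

Answer: [182, 182, 195, 181, 199, 223, 193, 189]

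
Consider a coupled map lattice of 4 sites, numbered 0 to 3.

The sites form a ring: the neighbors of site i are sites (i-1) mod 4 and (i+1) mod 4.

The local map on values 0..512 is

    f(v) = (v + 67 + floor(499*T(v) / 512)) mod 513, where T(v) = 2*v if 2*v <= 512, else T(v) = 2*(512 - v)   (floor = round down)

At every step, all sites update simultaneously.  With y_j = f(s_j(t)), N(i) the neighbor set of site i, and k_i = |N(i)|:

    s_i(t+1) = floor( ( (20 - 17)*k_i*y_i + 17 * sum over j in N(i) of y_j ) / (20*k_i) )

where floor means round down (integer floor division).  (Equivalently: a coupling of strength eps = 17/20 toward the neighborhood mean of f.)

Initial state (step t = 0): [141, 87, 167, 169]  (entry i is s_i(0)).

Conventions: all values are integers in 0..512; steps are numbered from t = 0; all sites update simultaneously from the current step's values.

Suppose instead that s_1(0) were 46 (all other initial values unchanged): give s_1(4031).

Answer: s_1(4031) = 277
Key observation: The state at step 7, [277, 277, 277, 277], reappears at step 9: the system is in a cycle of period 2 from step 7 on.  Therefore the state at step 4031 equals the state at step 7 + ((4031 - 7) mod 2) = 7, which is [277, 277, 277, 277].

Derivation:
t=0: [141, 46, 167, 169]
t=1: [180, 254, 114, 232]
t=2: [242, 252, 290, 242]
t=3: [279, 275, 281, 270]
t=4: [291, 286, 291, 287]
t=5: [278, 275, 278, 275]
t=6: [289, 288, 289, 288]
t=7: [277, 277, 277, 277]
t=8: [289, 289, 289, 289]
t=9: [277, 277, 277, 277]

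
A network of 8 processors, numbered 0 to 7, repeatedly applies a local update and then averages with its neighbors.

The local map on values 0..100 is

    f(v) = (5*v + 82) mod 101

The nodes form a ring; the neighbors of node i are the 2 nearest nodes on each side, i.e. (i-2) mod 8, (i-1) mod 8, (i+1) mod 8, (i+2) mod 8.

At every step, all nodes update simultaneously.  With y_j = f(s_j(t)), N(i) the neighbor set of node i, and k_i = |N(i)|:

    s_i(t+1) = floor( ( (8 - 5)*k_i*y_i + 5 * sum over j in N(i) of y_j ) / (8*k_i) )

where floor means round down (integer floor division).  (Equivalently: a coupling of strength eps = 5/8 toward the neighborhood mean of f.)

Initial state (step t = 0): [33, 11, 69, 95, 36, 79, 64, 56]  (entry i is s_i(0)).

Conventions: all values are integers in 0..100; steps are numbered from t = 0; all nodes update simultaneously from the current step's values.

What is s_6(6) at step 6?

Simulating step by step:
t=0: [33, 11, 69, 95, 36, 79, 64, 56]
t=1: [50, 41, 38, 49, 61, 69, 74, 61]
t=2: [55, 64, 60, 49, 57, 46, 52, 60]
t=3: [66, 74, 67, 48, 47, 35, 46, 61]
t=4: [27, 37, 18, 27, 20, 40, 28, 50]
t=5: [34, 44, 54, 52, 59, 52, 39, 39]
t=6: [65, 70, 59, 55, 59, 55, 65, 69]

Answer: s_6(6) = 65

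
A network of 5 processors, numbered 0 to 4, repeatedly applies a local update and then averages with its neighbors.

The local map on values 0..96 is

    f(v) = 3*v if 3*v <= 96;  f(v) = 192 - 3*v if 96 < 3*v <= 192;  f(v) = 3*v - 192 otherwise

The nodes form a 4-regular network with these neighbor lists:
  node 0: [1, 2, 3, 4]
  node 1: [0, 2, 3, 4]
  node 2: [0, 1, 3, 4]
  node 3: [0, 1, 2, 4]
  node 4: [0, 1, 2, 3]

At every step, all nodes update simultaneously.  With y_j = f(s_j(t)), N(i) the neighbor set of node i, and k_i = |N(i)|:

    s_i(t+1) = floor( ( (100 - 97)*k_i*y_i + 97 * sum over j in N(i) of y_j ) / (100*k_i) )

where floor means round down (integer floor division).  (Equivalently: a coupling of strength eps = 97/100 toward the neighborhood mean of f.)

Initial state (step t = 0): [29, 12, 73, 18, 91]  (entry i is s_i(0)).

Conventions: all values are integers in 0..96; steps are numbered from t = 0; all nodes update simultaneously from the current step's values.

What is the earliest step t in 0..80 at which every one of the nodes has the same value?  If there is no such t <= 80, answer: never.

Answer: 8
Key observation: Synchronization is absorbing here: once all nodes are equal they stay equal, and step 8 is the first all-equal step.

Derivation:
t=0: [29, 12, 73, 18, 91]  (not all equal)
t=1: [50, 61, 63, 57, 51]  (not all equal)
t=2: [18, 25, 27, 23, 19]  (not all equal)
t=3: [70, 65, 64, 66, 69]  (not all equal)
t=4: [6, 9, 10, 8, 6]  (not all equal)
t=5: [24, 22, 21, 23, 24]  (not all equal)
t=6: [67, 68, 69, 68, 67]  (not all equal)
t=7: [11, 11, 10, 11, 11]  (not all equal)
t=8: [32, 32, 32, 32, 32]  (all equal)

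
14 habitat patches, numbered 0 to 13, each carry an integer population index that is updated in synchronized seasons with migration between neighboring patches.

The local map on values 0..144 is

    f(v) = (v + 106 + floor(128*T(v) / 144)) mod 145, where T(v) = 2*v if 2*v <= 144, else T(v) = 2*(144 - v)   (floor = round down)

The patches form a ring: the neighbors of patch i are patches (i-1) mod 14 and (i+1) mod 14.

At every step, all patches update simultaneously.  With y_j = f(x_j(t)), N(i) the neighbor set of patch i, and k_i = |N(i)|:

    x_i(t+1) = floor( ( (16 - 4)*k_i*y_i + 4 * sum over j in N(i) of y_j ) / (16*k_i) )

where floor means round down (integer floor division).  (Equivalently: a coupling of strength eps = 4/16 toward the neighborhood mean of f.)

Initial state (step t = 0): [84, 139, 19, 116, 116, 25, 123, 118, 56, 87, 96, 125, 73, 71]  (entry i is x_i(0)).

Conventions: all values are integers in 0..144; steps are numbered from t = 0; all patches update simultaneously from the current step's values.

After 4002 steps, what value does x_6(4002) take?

Answer: x_6(4002) = 122
Key observation: The state at step 24, [122, 122, 122, 122, 122, 122, 122, 125, 123, 80, 122, 123, 122, 122], reappears at step 26: the system is in a cycle of period 2 from step 24 on.  Therefore the state at step 4002 equals the state at step 24 + ((4002 - 24) mod 2) = 24, which is [122, 122, 122, 122, 122, 122, 122, 125, 123, 80, 122, 123, 122, 122].

Derivation:
t=0: [84, 139, 19, 116, 116, 25, 123, 118, 56, 87, 96, 125, 73, 71]
t=1: [19, 83, 39, 111, 114, 53, 110, 123, 103, 35, 121, 108, 27, 12]
t=2: [28, 15, 68, 122, 125, 113, 126, 124, 124, 75, 115, 119, 61, 110]
t=3: [45, 6, 18, 106, 120, 126, 120, 119, 106, 40, 112, 125, 129, 119]
t=4: [95, 103, 40, 117, 123, 120, 122, 125, 125, 86, 120, 119, 117, 118]
t=5: [139, 128, 86, 118, 121, 122, 121, 119, 104, 34, 108, 124, 125, 127]
t=6: [110, 101, 34, 109, 122, 122, 122, 125, 124, 74, 121, 121, 119, 116]
t=7: [131, 126, 75, 121, 123, 122, 121, 119, 106, 40, 108, 122, 124, 126]
t=8: [116, 105, 39, 108, 121, 121, 122, 125, 125, 87, 124, 123, 120, 118]
t=9: [127, 125, 85, 123, 123, 122, 121, 119, 104, 32, 105, 121, 123, 124]
t=10: [118, 104, 33, 106, 121, 121, 122, 125, 123, 70, 122, 123, 121, 119]
t=11: [126, 124, 72, 122, 123, 122, 121, 119, 106, 37, 107, 121, 122, 123]
t=12: [119, 106, 42, 108, 121, 121, 122, 125, 123, 80, 122, 123, 121, 120]
t=13: [125, 125, 91, 124, 123, 122, 121, 119, 106, 37, 107, 121, 122, 123]
t=14: [119, 104, 30, 105, 121, 121, 122, 125, 123, 80, 122, 123, 121, 120]
t=15: [125, 123, 66, 122, 123, 122, 121, 119, 106, 37, 107, 121, 122, 123]
t=16: [119, 123, 138, 124, 121, 121, 122, 125, 123, 80, 122, 123, 121, 120]
t=17: [123, 119, 111, 118, 121, 122, 121, 119, 106, 37, 107, 121, 122, 123]
t=18: [121, 124, 128, 125, 122, 122, 122, 125, 123, 80, 122, 123, 121, 121]
t=19: [121, 119, 117, 119, 121, 122, 121, 119, 106, 37, 107, 121, 121, 122]
t=20: [122, 124, 125, 124, 122, 122, 122, 125, 123, 80, 122, 123, 122, 122]
t=21: [121, 120, 119, 120, 121, 122, 121, 119, 106, 37, 107, 121, 121, 122]
t=22: [122, 123, 123, 123, 122, 122, 122, 125, 123, 80, 122, 123, 122, 122]
t=23: [121, 121, 121, 121, 121, 122, 121, 119, 106, 37, 107, 121, 121, 122]
t=24: [122, 122, 122, 122, 122, 122, 122, 125, 123, 80, 122, 123, 122, 122]
t=25: [122, 122, 122, 122, 122, 122, 121, 119, 106, 37, 107, 121, 121, 122]
t=26: [122, 122, 122, 122, 122, 122, 122, 125, 123, 80, 122, 123, 122, 122]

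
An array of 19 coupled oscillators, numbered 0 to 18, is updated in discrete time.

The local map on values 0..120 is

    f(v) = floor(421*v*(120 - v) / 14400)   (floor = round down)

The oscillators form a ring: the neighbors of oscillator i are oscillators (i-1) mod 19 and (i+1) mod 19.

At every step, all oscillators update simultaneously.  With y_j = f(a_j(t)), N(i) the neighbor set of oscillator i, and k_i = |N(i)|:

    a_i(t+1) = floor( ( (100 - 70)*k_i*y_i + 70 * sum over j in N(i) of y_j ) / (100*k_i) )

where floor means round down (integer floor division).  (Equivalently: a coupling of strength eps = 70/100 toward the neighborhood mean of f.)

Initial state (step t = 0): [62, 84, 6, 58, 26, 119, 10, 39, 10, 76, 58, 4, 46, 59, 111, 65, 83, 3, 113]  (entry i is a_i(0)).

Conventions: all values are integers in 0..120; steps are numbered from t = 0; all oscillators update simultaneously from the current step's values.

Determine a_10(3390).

Simulating step by step:
t=0: [62, 84, 6, 58, 26, 119, 10, 39, 10, 76, 58, 4, 46, 59, 111, 65, 83, 3, 113]
t=1: [70, 69, 73, 63, 59, 36, 42, 50, 75, 77, 70, 75, 71, 76, 81, 72, 66, 42, 47]
t=2: [101, 101, 102, 102, 98, 96, 95, 98, 98, 98, 98, 100, 98, 96, 96, 98, 99, 99, 98]
t=3: [58, 54, 54, 56, 60, 66, 66, 65, 63, 63, 61, 61, 62, 65, 65, 63, 61, 61, 59]
t=4: [104, 104, 104, 104, 104, 104, 104, 104, 104, 104, 104, 105, 104, 104, 104, 104, 104, 105, 105]
t=5: [47, 48, 48, 48, 48, 48, 48, 48, 48, 48, 47, 47, 47, 48, 48, 48, 47, 46, 46]
t=6: [100, 100, 101, 101, 101, 101, 101, 101, 101, 100, 100, 100, 100, 100, 101, 100, 100, 99, 99]
t=7: [58, 57, 56, 56, 56, 56, 56, 56, 56, 57, 58, 58, 58, 57, 57, 57, 58, 59, 59]
t=8: [104, 104, 104, 104, 104, 104, 104, 104, 104, 104, 104, 105, 104, 104, 104, 104, 104, 105, 105]

Answer: a_10(3390) = 100
Key observation: The state at step 4, [104, 104, 104, 104, 104, 104, 104, 104, 104, 104, 104, 105, 104, 104, 104, 104, 104, 105, 105], reappears at step 8: the system is in a cycle of period 4 from step 4 on.  Therefore the state at step 3390 equals the state at step 4 + ((3390 - 4) mod 4) = 6, which is [100, 100, 101, 101, 101, 101, 101, 101, 101, 100, 100, 100, 100, 100, 101, 100, 100, 99, 99].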